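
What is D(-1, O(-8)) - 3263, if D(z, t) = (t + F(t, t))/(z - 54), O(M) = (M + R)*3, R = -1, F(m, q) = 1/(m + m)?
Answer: -9689651/2970 ≈ -3262.5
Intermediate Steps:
F(m, q) = 1/(2*m)
O(M) = -3 + 3*M (O(M) = (M - 1)*3 = (-1 + M)*3 = -3 + 3*M)
D(z, t) = (t + 1/(2*t))/(-54 + z) (D(z, t) = (t + 1/(2*t))/(z - 54) = (t + 1/(2*t))/(-54 + z))
D(-1, O(-8)) - 3263 = (½ + (-3 + 3*(-8))²)/((-3 + 3*(-8))*(-54 - 1)) - 3263 = (½ + (-3 - 24)²)/(-3 - 24*(-55)) - 3263 = -1/55*(½ + (-27)²)/(-27) - 3263 = -1/27*(-1/55)*(½ + 729) - 3263 = -1/27*(-1/55)*1459/2 - 3263 = 1459/2970 - 3263 = -9689651/2970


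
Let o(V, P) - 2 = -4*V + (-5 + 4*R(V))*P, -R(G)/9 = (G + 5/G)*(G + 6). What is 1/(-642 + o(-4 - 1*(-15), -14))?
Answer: 11/1072814 ≈ 1.0253e-5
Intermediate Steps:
R(G) = -9*(6 + G)*(G + 5/G) (R(G) = -9*(G + 5/G)*(G + 6) = -9*(G + 5/G)*(6 + G) = -9*(6 + G)*(G + 5/G))
o(V, P) = 2 - 4*V + P*(-185 - 1080/V - 216*V - 36*V²) (o(V, P) = 2 + (-4*V + (-5 + 4*(-45 - 270/V - 54*V - 9*V²))*P) = 2 + (-4*V + (-5 + (-180 - 1080/V - 216*V - 36*V²))*P) = 2 + (-4*V + (-185 - 1080/V - 216*V - 36*V²)*P) = 2 + (-4*V + P*(-185 - 1080/V - 216*V - 36*V²)) = 2 - 4*V + P*(-185 - 1080/V - 216*V - 36*V²))
1/(-642 + o(-4 - 1*(-15), -14)) = 1/(-642 + (2 - 185*(-14) - 4*(-4 - 1*(-15)) - 1080*(-14)/(-4 - 1*(-15)) - 216*(-14)*(-4 - 1*(-15)) - 36*(-14)*(-4 - 1*(-15))²)) = 1/(-642 + (2 + 2590 - 4*(-4 + 15) - 1080*(-14)/(-4 + 15) - 216*(-14)*(-4 + 15) - 36*(-14)*(-4 + 15)²)) = 1/(-642 + (2 + 2590 - 4*11 - 1080*(-14)/11 - 216*(-14)*11 - 36*(-14)*11²)) = 1/(-642 + (2 + 2590 - 44 - 1080*(-14)*1/11 + 33264 - 36*(-14)*121)) = 1/(-642 + (2 + 2590 - 44 + 15120/11 + 33264 + 60984)) = 1/(-642 + 1079876/11) = 1/(1072814/11) = 11/1072814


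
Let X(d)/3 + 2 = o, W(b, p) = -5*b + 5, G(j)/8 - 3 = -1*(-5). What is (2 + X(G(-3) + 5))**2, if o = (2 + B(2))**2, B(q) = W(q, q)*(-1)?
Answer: 20449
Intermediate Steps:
G(j) = 64 (G(j) = 24 + 8*(-1*(-5)) = 24 + 8*5 = 24 + 40 = 64)
W(b, p) = 5 - 5*b
B(q) = -5 + 5*q (B(q) = (5 - 5*q)*(-1) = -5 + 5*q)
o = 49 (o = (2 + (-5 + 5*2))**2 = (2 + (-5 + 10))**2 = (2 + 5)**2 = 7**2 = 49)
X(d) = 141 (X(d) = -6 + 3*49 = -6 + 147 = 141)
(2 + X(G(-3) + 5))**2 = (2 + 141)**2 = 143**2 = 20449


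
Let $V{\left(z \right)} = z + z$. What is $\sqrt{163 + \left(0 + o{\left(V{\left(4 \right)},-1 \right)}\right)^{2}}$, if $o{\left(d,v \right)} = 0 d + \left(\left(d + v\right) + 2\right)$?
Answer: $2 \sqrt{61} \approx 15.62$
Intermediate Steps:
$V{\left(z \right)} = 2 z$
$o{\left(d,v \right)} = 2 + d + v$ ($o{\left(d,v \right)} = 0 + \left(2 + d + v\right) = 2 + d + v$)
$\sqrt{163 + \left(0 + o{\left(V{\left(4 \right)},-1 \right)}\right)^{2}} = \sqrt{163 + \left(0 + \left(2 + 2 \cdot 4 - 1\right)\right)^{2}} = \sqrt{163 + \left(0 + \left(2 + 8 - 1\right)\right)^{2}} = \sqrt{163 + \left(0 + 9\right)^{2}} = \sqrt{163 + 9^{2}} = \sqrt{163 + 81} = \sqrt{244} = 2 \sqrt{61}$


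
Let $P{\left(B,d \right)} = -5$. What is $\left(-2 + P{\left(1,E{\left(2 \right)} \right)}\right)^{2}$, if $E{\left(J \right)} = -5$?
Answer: $49$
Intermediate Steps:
$\left(-2 + P{\left(1,E{\left(2 \right)} \right)}\right)^{2} = \left(-2 - 5\right)^{2} = \left(-7\right)^{2} = 49$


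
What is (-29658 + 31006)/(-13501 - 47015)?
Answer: -337/15129 ≈ -0.022275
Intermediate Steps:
(-29658 + 31006)/(-13501 - 47015) = 1348/(-60516) = 1348*(-1/60516) = -337/15129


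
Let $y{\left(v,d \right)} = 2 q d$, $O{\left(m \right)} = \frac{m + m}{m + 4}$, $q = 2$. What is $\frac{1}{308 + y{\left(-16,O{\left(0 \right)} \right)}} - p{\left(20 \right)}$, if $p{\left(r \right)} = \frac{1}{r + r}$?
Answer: $- \frac{67}{3080} \approx -0.021753$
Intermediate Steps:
$p{\left(r \right)} = \frac{1}{2 r}$
$O{\left(m \right)} = \frac{2 m}{4 + m}$
$y{\left(v,d \right)} = 4 d$ ($y{\left(v,d \right)} = 2 \cdot 2 d = 4 d$)
$\frac{1}{308 + y{\left(-16,O{\left(0 \right)} \right)}} - p{\left(20 \right)} = \frac{1}{308 + 4 \cdot 2 \cdot 0 \frac{1}{4 + 0}} - \frac{1}{2 \cdot 20} = \frac{1}{308 + 4 \cdot 2 \cdot 0 \cdot \frac{1}{4}} - \frac{1}{2} \cdot \frac{1}{20} = \frac{1}{308 + 4 \cdot 2 \cdot 0 \cdot \frac{1}{4}} - \frac{1}{40} = \frac{1}{308 + 4 \cdot 0} - \frac{1}{40} = \frac{1}{308 + 0} - \frac{1}{40} = \frac{1}{308} - \frac{1}{40} = - \frac{67}{3080}$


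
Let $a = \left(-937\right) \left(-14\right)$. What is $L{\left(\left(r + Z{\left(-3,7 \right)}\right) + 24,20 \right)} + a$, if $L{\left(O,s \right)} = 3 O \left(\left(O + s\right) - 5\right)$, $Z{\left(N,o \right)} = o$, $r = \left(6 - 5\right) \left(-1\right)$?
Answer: $17168$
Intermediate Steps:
$r = -1$ ($r = 1 \left(-1\right) = -1$)
$L{\left(O,s \right)} = 3 O \left(-5 + O + s\right)$
$a = 13118$
$L{\left(\left(r + Z{\left(-3,7 \right)}\right) + 24,20 \right)} + a = 3 \left(\left(-1 + 7\right) + 24\right) \left(-5 + \left(\left(-1 + 7\right) + 24\right) + 20\right) + 13118 = 3 \left(6 + 24\right) \left(-5 + \left(6 + 24\right) + 20\right) + 13118 = 3 \cdot 30 \left(-5 + 30 + 20\right) + 13118 = 3 \cdot 30 \cdot 45 + 13118 = 4050 + 13118 = 17168$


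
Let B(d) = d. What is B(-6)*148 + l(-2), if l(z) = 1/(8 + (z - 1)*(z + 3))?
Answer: -4439/5 ≈ -887.80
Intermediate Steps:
l(z) = 1/(8 + (-1 + z)*(3 + z))
B(-6)*148 + l(-2) = -6*148 + 1/(5 + (-2)² + 2*(-2)) = -888 + 1/(5 + 4 - 4) = -888 + 1/5 = -888 + ⅕ = -4439/5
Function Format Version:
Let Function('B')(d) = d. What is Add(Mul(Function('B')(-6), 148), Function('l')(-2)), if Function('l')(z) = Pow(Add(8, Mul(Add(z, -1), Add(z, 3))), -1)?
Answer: Rational(-4439, 5) ≈ -887.80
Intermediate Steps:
Function('l')(z) = Pow(Add(8, Mul(Add(-1, z), Add(3, z))), -1)
Add(Mul(Function('B')(-6), 148), Function('l')(-2)) = Add(Mul(-6, 148), Pow(Add(5, Pow(-2, 2), Mul(2, -2)), -1)) = Add(-888, Pow(Add(5, 4, -4), -1)) = Add(-888, Pow(5, -1)) = Add(-888, Rational(1, 5)) = Rational(-4439, 5)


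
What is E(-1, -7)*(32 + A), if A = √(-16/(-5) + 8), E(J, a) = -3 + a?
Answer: -320 - 4*√70 ≈ -353.47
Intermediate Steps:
A = 2*√70/5 (A = √(-16*(-⅕) + 8) = √(16/5 + 8) = √(56/5) = 2*√70/5 ≈ 3.3466)
E(-1, -7)*(32 + A) = (-3 - 7)*(32 + 2*√70/5) = -10*(32 + 2*√70/5) = -320 - 4*√70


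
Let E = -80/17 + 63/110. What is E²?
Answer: 59737441/3496900 ≈ 17.083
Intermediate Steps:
E = -7729/1870 (E = -80*1/17 + 63*(1/110) = -80/17 + 63/110 = -7729/1870 ≈ -4.1332)
E² = (-7729/1870)² = 59737441/3496900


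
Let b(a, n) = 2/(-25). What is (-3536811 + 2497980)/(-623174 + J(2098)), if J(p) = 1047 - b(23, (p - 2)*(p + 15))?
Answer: 8656925/5184391 ≈ 1.6698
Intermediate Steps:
b(a, n) = -2/25 (b(a, n) = 2*(-1/25) = -2/25)
J(p) = 26177/25 (J(p) = 1047 - 1*(-2/25) = 1047 + 2/25 = 26177/25)
(-3536811 + 2497980)/(-623174 + J(2098)) = (-3536811 + 2497980)/(-623174 + 26177/25) = -1038831/(-15553173/25) = -1038831*(-25/15553173) = 8656925/5184391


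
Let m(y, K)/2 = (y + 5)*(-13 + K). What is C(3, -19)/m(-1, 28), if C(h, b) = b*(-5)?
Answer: 19/24 ≈ 0.79167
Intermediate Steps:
C(h, b) = -5*b
m(y, K) = 2*(-13 + K)*(5 + y) (m(y, K) = 2*((y + 5)*(-13 + K)) = 2*((5 + y)*(-13 + K)) = 2*((-13 + K)*(5 + y)) = 2*(-13 + K)*(5 + y))
C(3, -19)/m(-1, 28) = (-5*(-19))/(-130 - 26*(-1) + 10*28 + 2*28*(-1)) = 95/(-130 + 26 + 280 - 56) = 95/120 = 95*(1/120) = 19/24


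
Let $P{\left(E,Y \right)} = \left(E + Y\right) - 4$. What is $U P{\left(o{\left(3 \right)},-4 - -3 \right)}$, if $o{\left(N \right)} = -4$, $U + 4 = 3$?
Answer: $9$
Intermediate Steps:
$U = -1$ ($U = -4 + 3 = -1$)
$P{\left(E,Y \right)} = -4 + E + Y$
$U P{\left(o{\left(3 \right)},-4 - -3 \right)} = - (-4 - 4 - 1) = \left(-1\right) \left(-9\right) = 9$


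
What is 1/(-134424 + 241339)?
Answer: 1/106915 ≈ 9.3532e-6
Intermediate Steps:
1/(-134424 + 241339) = 1/106915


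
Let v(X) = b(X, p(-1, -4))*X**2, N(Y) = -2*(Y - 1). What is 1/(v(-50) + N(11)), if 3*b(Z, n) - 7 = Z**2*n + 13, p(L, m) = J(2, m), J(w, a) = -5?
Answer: -1/10400020 ≈ -9.6154e-8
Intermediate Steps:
p(L, m) = -5
N(Y) = 2 - 2*Y (N(Y) = -2*(-1 + Y) = 2 - 2*Y)
b(Z, n) = 20/3 + n*Z**2/3 (b(Z, n) = 7/3 + (Z**2*n + 13)/3 = 7/3 + (n*Z**2 + 13)/3 = 7/3 + (13 + n*Z**2)/3 = 7/3 + (13/3 + n*Z**2/3) = 20/3 + n*Z**2/3)
v(X) = X**2*(20/3 - 5*X**2/3) (v(X) = (20/3 + (1/3)*(-5)*X**2)*X**2 = (20/3 - 5*X**2/3)*X**2 = X**2*(20/3 - 5*X**2/3))
1/(v(-50) + N(11)) = 1/((5/3)*(-50)**2*(4 - 1*(-50)**2) + (2 - 2*11)) = 1/((5/3)*2500*(4 - 1*2500) + (2 - 22)) = 1/((5/3)*2500*(4 - 2500) - 20) = 1/((5/3)*2500*(-2496) - 20) = 1/(-10400000 - 20) = 1/(-10400020) = -1/10400020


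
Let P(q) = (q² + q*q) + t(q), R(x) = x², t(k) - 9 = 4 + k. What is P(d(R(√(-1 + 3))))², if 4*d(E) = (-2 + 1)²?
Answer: 11449/64 ≈ 178.89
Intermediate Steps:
t(k) = 13 + k (t(k) = 9 + (4 + k) = 13 + k)
d(E) = ¼ (d(E) = (-2 + 1)²/4 = (¼)*(-1)² = (¼)*1 = ¼)
P(q) = 13 + q + 2*q² (P(q) = (q² + q*q) + (13 + q) = (q² + q²) + (13 + q) = 2*q² + (13 + q) = 13 + q + 2*q²)
P(d(R(√(-1 + 3))))² = (13 + ¼ + 2*(¼)²)² = (13 + ¼ + 2*(1/16))² = (13 + ¼ + ⅛)² = (107/8)² = 11449/64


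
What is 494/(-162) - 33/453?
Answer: -38188/12231 ≈ -3.1222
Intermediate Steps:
494/(-162) - 33/453 = 494*(-1/162) - 33*1/453 = -247/81 - 11/151 = -38188/12231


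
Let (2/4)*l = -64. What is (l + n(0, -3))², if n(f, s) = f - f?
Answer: 16384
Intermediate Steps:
l = -128 (l = 2*(-64) = -128)
n(f, s) = 0
(l + n(0, -3))² = (-128 + 0)² = (-128)² = 16384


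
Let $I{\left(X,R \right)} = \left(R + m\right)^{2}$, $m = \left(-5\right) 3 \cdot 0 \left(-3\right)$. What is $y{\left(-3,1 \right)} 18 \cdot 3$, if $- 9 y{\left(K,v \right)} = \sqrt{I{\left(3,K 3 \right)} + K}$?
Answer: $- 6 \sqrt{78} \approx -52.991$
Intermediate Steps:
$m = 0$ ($m = \left(-15\right) 0 \left(-3\right) = 0 \left(-3\right) = 0$)
$I{\left(X,R \right)} = R^{2}$ ($I{\left(X,R \right)} = \left(R + 0\right)^{2} = R^{2}$)
$y{\left(K,v \right)} = - \frac{\sqrt{K + 9 K^{2}}}{9}$ ($y{\left(K,v \right)} = - \frac{\sqrt{\left(K 3\right)^{2} + K}}{9} = - \frac{\sqrt{\left(3 K\right)^{2} + K}}{9} = - \frac{\sqrt{9 K^{2} + K}}{9} = - \frac{\sqrt{K + 9 K^{2}}}{9}$)
$y{\left(-3,1 \right)} 18 \cdot 3 = - \frac{\sqrt{- 3 \left(1 + 9 \left(-3\right)\right)}}{9} \cdot 18 \cdot 3 = - \frac{\sqrt{- 3 \left(1 - 27\right)}}{9} \cdot 18 \cdot 3 = - \frac{\sqrt{\left(-3\right) \left(-26\right)}}{9} \cdot 18 \cdot 3 = - \frac{\sqrt{78}}{9} \cdot 18 \cdot 3 = - 2 \sqrt{78} \cdot 3 = - 6 \sqrt{78}$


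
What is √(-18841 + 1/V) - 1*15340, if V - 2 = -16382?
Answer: -15340 + I*√140420089355/2730 ≈ -15340.0 + 137.26*I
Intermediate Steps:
V = -16380 (V = 2 - 16382 = -16380)
√(-18841 + 1/V) - 1*15340 = √(-18841 + 1/(-16380)) - 1*15340 = √(-18841 - 1/16380) - 15340 = √(-308615581/16380) - 15340 = I*√140420089355/2730 - 15340 = -15340 + I*√140420089355/2730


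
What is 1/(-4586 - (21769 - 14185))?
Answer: -1/12170 ≈ -8.2169e-5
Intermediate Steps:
1/(-4586 - (21769 - 14185)) = 1/(-4586 - 1*7584) = 1/(-4586 - 7584) = 1/(-12170) = -1/12170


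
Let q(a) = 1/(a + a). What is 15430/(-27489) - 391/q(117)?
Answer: -2515093996/27489 ≈ -91495.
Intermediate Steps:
q(a) = 1/(2*a)
15430/(-27489) - 391/q(117) = 15430/(-27489) - 391/((1/2)/117) = 15430*(-1/27489) - 391/((1/2)*(1/117)) = -15430/27489 - 391/1/234 = -15430/27489 - 391*234 = -15430/27489 - 91494 = -2515093996/27489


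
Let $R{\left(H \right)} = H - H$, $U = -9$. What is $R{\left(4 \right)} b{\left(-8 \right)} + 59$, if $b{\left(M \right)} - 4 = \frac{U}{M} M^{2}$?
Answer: $59$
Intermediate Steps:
$R{\left(H \right)} = 0$
$b{\left(M \right)} = 4 - 9 M$ ($b{\left(M \right)} = 4 + - \frac{9}{M} M^{2} = 4 - 9 M$)
$R{\left(4 \right)} b{\left(-8 \right)} + 59 = 0 \left(4 - -72\right) + 59 = 0 \left(4 + 72\right) + 59 = 0 \cdot 76 + 59 = 0 + 59 = 59$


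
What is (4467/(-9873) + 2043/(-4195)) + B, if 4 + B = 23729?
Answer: 327528330257/13805745 ≈ 23724.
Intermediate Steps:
B = 23725 (B = -4 + 23729 = 23725)
(4467/(-9873) + 2043/(-4195)) + B = (4467/(-9873) + 2043/(-4195)) + 23725 = (4467*(-1/9873) + 2043*(-1/4195)) + 23725 = (-1489/3291 - 2043/4195) + 23725 = -12969868/13805745 + 23725 = 327528330257/13805745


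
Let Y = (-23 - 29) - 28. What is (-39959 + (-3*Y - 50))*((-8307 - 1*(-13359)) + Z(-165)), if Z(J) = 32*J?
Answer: 9067332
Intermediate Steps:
Y = -80 (Y = -52 - 28 = -80)
(-39959 + (-3*Y - 50))*((-8307 - 1*(-13359)) + Z(-165)) = (-39959 + (-3*(-80) - 50))*((-8307 - 1*(-13359)) + 32*(-165)) = (-39959 + (240 - 50))*((-8307 + 13359) - 5280) = (-39959 + 190)*(5052 - 5280) = -39769*(-228) = 9067332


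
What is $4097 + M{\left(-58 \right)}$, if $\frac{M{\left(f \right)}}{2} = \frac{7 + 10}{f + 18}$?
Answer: $\frac{81923}{20} \approx 4096.1$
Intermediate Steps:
$M{\left(f \right)} = \frac{34}{18 + f}$ ($M{\left(f \right)} = 2 \frac{7 + 10}{f + 18} = 2 \frac{17}{18 + f} = \frac{34}{18 + f}$)
$4097 + M{\left(-58 \right)} = 4097 + \frac{34}{18 - 58} = 4097 + \frac{34}{-40} = 4097 + 34 \left(- \frac{1}{40}\right) = 4097 - \frac{17}{20} = \frac{81923}{20}$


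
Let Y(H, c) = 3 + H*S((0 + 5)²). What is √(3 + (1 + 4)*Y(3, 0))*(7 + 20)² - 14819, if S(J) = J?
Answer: -14819 + 729*√393 ≈ -367.14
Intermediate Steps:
Y(H, c) = 3 + 25*H (Y(H, c) = 3 + H*(0 + 5)² = 3 + H*5² = 3 + H*25 = 3 + 25*H)
√(3 + (1 + 4)*Y(3, 0))*(7 + 20)² - 14819 = √(3 + (1 + 4)*(3 + 25*3))*(7 + 20)² - 14819 = √(3 + 5*(3 + 75))*27² - 14819 = √(3 + 5*78)*729 - 14819 = √(3 + 390)*729 - 14819 = √393*729 - 14819 = 729*√393 - 14819 = -14819 + 729*√393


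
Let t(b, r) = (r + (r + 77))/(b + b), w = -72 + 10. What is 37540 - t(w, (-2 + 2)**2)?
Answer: 4655037/124 ≈ 37541.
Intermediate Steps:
w = -62
t(b, r) = (77 + 2*r)/(2*b) (t(b, r) = (r + (77 + r))/((2*b)) = (77 + 2*r)*(1/(2*b)) = (77 + 2*r)/(2*b))
37540 - t(w, (-2 + 2)**2) = 37540 - (77/2 + (-2 + 2)**2)/(-62) = 37540 - (-1)*(77/2 + 0**2)/62 = 37540 - (-1)*(77/2 + 0)/62 = 37540 - (-1)*77/(62*2) = 37540 - 1*(-77/124) = 37540 + 77/124 = 4655037/124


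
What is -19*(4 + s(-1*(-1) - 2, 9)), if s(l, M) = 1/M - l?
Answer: -874/9 ≈ -97.111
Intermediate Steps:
-19*(4 + s(-1*(-1) - 2, 9)) = -19*(4 + (1/9 - (-1*(-1) - 2))) = -19*(4 + (⅑ - (1 - 2))) = -19*(4 + (⅑ - 1*(-1))) = -19*(4 + (⅑ + 1)) = -19*(4 + 10/9) = -19*46/9 = -874/9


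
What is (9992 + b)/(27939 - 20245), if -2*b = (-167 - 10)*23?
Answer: 24055/15388 ≈ 1.5632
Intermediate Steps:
b = 4071/2 (b = -(-167 - 10)*23/2 = -(-177)*23/2 = -1/2*(-4071) = 4071/2 ≈ 2035.5)
(9992 + b)/(27939 - 20245) = (9992 + 4071/2)/(27939 - 20245) = (24055/2)/7694 = (24055/2)*(1/7694) = 24055/15388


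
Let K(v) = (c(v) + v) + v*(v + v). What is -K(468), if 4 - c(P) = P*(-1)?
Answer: -438988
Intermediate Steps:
c(P) = 4 + P (c(P) = 4 - P*(-1) = 4 - (-1)*P = 4 + P)
K(v) = 4 + 2*v + 2*v² (K(v) = ((4 + v) + v) + v*(v + v) = (4 + 2*v) + v*(2*v) = (4 + 2*v) + 2*v² = 4 + 2*v + 2*v²)
-K(468) = -(4 + 2*468 + 2*468²) = -(4 + 936 + 2*219024) = -(4 + 936 + 438048) = -1*438988 = -438988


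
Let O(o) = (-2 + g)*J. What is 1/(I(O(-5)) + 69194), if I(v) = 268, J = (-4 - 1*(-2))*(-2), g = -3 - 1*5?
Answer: 1/69462 ≈ 1.4396e-5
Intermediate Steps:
g = -8 (g = -3 - 5 = -8)
J = 4 (J = (-4 + 2)*(-2) = -2*(-2) = 4)
O(o) = -40 (O(o) = (-2 - 8)*4 = -10*4 = -40)
1/(I(O(-5)) + 69194) = 1/(268 + 69194) = 1/69462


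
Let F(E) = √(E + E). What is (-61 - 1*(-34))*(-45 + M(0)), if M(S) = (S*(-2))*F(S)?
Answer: 1215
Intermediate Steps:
F(E) = √2*√E (F(E) = √(2*E) = √2*√E)
M(S) = -2*√2*S^(3/2) (M(S) = (S*(-2))*(√2*√S) = (-2*S)*(√2*√S) = -2*√2*S^(3/2))
(-61 - 1*(-34))*(-45 + M(0)) = (-61 - 1*(-34))*(-45 - 2*√2*0^(3/2)) = (-61 + 34)*(-45 - 2*√2*0) = -27*(-45 + 0) = -27*(-45) = 1215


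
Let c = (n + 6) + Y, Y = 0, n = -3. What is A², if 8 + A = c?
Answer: 25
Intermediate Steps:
c = 3 (c = (-3 + 6) + 0 = 3 + 0 = 3)
A = -5 (A = -8 + 3 = -5)
A² = (-5)² = 25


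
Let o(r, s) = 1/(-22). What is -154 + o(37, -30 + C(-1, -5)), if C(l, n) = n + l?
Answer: -3389/22 ≈ -154.05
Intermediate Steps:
C(l, n) = l + n
o(r, s) = -1/22
-154 + o(37, -30 + C(-1, -5)) = -154 - 1/22 = -3389/22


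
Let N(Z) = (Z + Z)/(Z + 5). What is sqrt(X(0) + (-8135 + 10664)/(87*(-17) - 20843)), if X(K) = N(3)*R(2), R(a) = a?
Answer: sqrt(172738797)/11161 ≈ 1.1776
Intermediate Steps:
N(Z) = 2*Z/(5 + Z) (N(Z) = (2*Z)/(5 + Z) = 2*Z/(5 + Z))
X(K) = 3/2 (X(K) = (2*3/(5 + 3))*2 = (2*3/8)*2 = (2*3*(1/8))*2 = (3/4)*2 = 3/2)
sqrt(X(0) + (-8135 + 10664)/(87*(-17) - 20843)) = sqrt(3/2 + (-8135 + 10664)/(87*(-17) - 20843)) = sqrt(3/2 + 2529/(-1479 - 20843)) = sqrt(3/2 + 2529/(-22322)) = sqrt(3/2 + 2529*(-1/22322)) = sqrt(3/2 - 2529/22322) = sqrt(15477/11161) = sqrt(172738797)/11161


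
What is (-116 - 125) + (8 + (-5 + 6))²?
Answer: -160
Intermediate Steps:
(-116 - 125) + (8 + (-5 + 6))² = -241 + (8 + 1)² = -241 + 9² = -241 + 81 = -160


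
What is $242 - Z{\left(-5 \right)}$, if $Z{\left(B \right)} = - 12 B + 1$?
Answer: $181$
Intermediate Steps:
$Z{\left(B \right)} = 1 - 12 B$
$242 - Z{\left(-5 \right)} = 242 - \left(1 - -60\right) = 242 - \left(1 + 60\right) = 242 - 61 = 181$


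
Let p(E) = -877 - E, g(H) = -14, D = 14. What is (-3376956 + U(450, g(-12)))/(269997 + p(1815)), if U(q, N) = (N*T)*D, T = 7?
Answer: -3378328/267305 ≈ -12.638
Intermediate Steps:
U(q, N) = 98*N (U(q, N) = (N*7)*14 = (7*N)*14 = 98*N)
(-3376956 + U(450, g(-12)))/(269997 + p(1815)) = (-3376956 + 98*(-14))/(269997 + (-877 - 1*1815)) = (-3376956 - 1372)/(269997 + (-877 - 1815)) = -3378328/(269997 - 2692) = -3378328/267305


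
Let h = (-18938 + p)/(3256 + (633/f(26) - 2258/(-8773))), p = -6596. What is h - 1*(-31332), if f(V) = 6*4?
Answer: 7216733228716/230388271 ≈ 31324.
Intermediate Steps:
f(V) = 24
h = -1792078256/230388271 (h = (-18938 - 6596)/(3256 + (633/24 - 2258/(-8773))) = -25534/(3256 + (633*(1/24) - 2258*(-1/8773))) = -25534/(3256 + (211/8 + 2258/8773)) = -25534/(3256 + 1869167/70184) = -25534/230388271/70184 = -25534*70184/230388271 = -1792078256/230388271 ≈ -7.7785)
h - 1*(-31332) = -1792078256/230388271 - 1*(-31332) = -1792078256/230388271 + 31332 = 7216733228716/230388271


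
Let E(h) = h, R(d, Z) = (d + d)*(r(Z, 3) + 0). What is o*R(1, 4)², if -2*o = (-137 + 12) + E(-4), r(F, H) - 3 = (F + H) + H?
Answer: 43602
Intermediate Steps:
r(F, H) = 3 + F + 2*H (r(F, H) = 3 + ((F + H) + H) = 3 + (F + 2*H) = 3 + F + 2*H)
R(d, Z) = 2*d*(9 + Z) (R(d, Z) = (d + d)*((3 + Z + 2*3) + 0) = (2*d)*((3 + Z + 6) + 0) = (2*d)*((9 + Z) + 0) = (2*d)*(9 + Z) = 2*d*(9 + Z))
o = 129/2 (o = -((-137 + 12) - 4)/2 = -(-125 - 4)/2 = -½*(-129) = 129/2 ≈ 64.500)
o*R(1, 4)² = 129*(2*1*(9 + 4))²/2 = 129*(2*1*13)²/2 = (129/2)*26² = (129/2)*676 = 43602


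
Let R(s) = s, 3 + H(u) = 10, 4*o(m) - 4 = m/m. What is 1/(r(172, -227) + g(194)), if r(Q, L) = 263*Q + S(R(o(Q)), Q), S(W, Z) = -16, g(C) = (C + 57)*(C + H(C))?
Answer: 1/95671 ≈ 1.0452e-5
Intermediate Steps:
o(m) = 5/4 (o(m) = 1 + (m/m)/4 = 1 + (¼)*1 = 1 + ¼ = 5/4)
H(u) = 7 (H(u) = -3 + 10 = 7)
g(C) = (7 + C)*(57 + C) (g(C) = (C + 57)*(C + 7) = (57 + C)*(7 + C) = (7 + C)*(57 + C))
r(Q, L) = -16 + 263*Q (r(Q, L) = 263*Q - 16 = -16 + 263*Q)
1/(r(172, -227) + g(194)) = 1/((-16 + 263*172) + (399 + 194² + 64*194)) = 1/((-16 + 45236) + (399 + 37636 + 12416)) = 1/(45220 + 50451) = 1/95671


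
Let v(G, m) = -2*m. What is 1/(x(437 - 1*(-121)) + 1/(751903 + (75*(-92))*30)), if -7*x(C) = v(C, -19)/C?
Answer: -1064195559/10351204 ≈ -102.81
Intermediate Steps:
x(C) = -38/(7*C) (x(C) = -(-2*(-19))/(7*C) = -38/(7*C))
1/(x(437 - 1*(-121)) + 1/(751903 + (75*(-92))*30)) = 1/(-38/(7*(437 - 1*(-121))) + 1/(751903 + (75*(-92))*30)) = 1/(-38/(7*(437 + 121)) + 1/(751903 - 6900*30)) = 1/(-38/7/558 + 1/(751903 - 207000)) = 1/(-38/7*1/558 + 1/544903) = 1/(-19/1953 + 1/544903) = 1/(-10351204/1064195559) = -1064195559/10351204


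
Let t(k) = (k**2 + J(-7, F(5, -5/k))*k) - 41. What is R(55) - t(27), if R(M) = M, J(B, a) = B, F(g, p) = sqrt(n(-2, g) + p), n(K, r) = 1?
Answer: -444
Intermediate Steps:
F(g, p) = sqrt(1 + p)
t(k) = -41 + k**2 - 7*k (t(k) = (k**2 - 7*k) - 41 = -41 + k**2 - 7*k)
R(55) - t(27) = 55 - (-41 + 27**2 - 7*27) = 55 - (-41 + 729 - 189) = 55 - 1*499 = 55 - 499 = -444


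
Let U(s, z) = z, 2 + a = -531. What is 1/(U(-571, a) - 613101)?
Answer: -1/613634 ≈ -1.6296e-6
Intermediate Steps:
a = -533 (a = -2 - 531 = -533)
1/(U(-571, a) - 613101) = 1/(-533 - 613101) = 1/(-613634) = -1/613634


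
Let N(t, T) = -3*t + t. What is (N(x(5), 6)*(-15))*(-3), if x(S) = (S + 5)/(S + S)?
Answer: -90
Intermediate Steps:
x(S) = (5 + S)/(2*S) (x(S) = (5 + S)/((2*S)) = (5 + S)*(1/(2*S)) = (5 + S)/(2*S))
N(t, T) = -2*t
(N(x(5), 6)*(-15))*(-3) = (-(5 + 5)/5*(-15))*(-3) = (-10/5*(-15))*(-3) = (-2*1*(-15))*(-3) = -2*(-15)*(-3) = 30*(-3) = -90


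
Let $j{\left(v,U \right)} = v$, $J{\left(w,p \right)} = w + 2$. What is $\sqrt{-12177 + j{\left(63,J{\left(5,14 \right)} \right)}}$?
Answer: $3 i \sqrt{1346} \approx 110.06 i$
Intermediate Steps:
$J{\left(w,p \right)} = 2 + w$
$\sqrt{-12177 + j{\left(63,J{\left(5,14 \right)} \right)}} = \sqrt{-12177 + 63} = \sqrt{-12114} = 3 i \sqrt{1346}$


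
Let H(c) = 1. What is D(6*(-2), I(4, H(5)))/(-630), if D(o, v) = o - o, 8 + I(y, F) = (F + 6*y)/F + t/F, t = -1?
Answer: 0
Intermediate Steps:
I(y, F) = -8 - 1/F + (F + 6*y)/F (I(y, F) = -8 + ((F + 6*y)/F - 1/F) = -8 + (-1/F + (F + 6*y)/F) = -8 - 1/F + (F + 6*y)/F)
D(o, v) = 0
D(6*(-2), I(4, H(5)))/(-630) = 0/(-630) = 0*(-1/630) = 0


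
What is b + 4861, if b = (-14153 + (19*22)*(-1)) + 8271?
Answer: -1439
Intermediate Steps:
b = -6300 (b = (-14153 + 418*(-1)) + 8271 = (-14153 - 418) + 8271 = -14571 + 8271 = -6300)
b + 4861 = -6300 + 4861 = -1439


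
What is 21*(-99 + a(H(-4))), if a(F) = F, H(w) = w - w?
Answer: -2079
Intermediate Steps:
H(w) = 0
21*(-99 + a(H(-4))) = 21*(-99 + 0) = 21*(-99) = -2079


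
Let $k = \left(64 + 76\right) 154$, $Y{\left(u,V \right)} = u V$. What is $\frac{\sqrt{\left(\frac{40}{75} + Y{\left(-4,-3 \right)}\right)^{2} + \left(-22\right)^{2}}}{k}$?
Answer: $\frac{\sqrt{36061}}{161700} \approx 0.0011744$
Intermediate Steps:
$Y{\left(u,V \right)} = V u$
$k = 21560$ ($k = 140 \cdot 154 = 21560$)
$\frac{\sqrt{\left(\frac{40}{75} + Y{\left(-4,-3 \right)}\right)^{2} + \left(-22\right)^{2}}}{k} = \frac{\sqrt{\left(\frac{40}{75} - -12\right)^{2} + \left(-22\right)^{2}}}{21560} = \sqrt{\left(40 \cdot \frac{1}{75} + 12\right)^{2} + 484} \cdot \frac{1}{21560} = \sqrt{\left(\frac{8}{15} + 12\right)^{2} + 484} \cdot \frac{1}{21560} = \sqrt{\left(\frac{188}{15}\right)^{2} + 484} \cdot \frac{1}{21560} = \sqrt{\frac{35344}{225} + 484} \cdot \frac{1}{21560} = \sqrt{\frac{144244}{225}} \cdot \frac{1}{21560} = \frac{2 \sqrt{36061}}{15} \cdot \frac{1}{21560} = \frac{\sqrt{36061}}{161700}$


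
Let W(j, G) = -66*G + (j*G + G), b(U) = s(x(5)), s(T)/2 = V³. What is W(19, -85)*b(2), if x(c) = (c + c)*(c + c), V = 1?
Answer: 7820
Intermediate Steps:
x(c) = 4*c² (x(c) = (2*c)*(2*c) = 4*c²)
s(T) = 2 (s(T) = 2*1³ = 2*1 = 2)
b(U) = 2
W(j, G) = -65*G + G*j (W(j, G) = -66*G + (G*j + G) = -66*G + (G + G*j) = -65*G + G*j)
W(19, -85)*b(2) = -85*(-65 + 19)*2 = -85*(-46)*2 = 3910*2 = 7820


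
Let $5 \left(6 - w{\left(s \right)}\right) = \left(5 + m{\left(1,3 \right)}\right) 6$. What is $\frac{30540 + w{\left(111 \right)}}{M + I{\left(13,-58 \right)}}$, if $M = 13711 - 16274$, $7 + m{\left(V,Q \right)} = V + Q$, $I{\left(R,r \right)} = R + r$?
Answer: $- \frac{76359}{6520} \approx -11.712$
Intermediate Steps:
$m{\left(V,Q \right)} = -7 + Q + V$ ($m{\left(V,Q \right)} = -7 + \left(V + Q\right) = -7 + \left(Q + V\right) = -7 + Q + V$)
$M = -2563$
$w{\left(s \right)} = \frac{18}{5}$ ($w{\left(s \right)} = 6 - \frac{\left(5 + \left(-7 + 3 + 1\right)\right) 6}{5} = 6 - \frac{\left(5 - 3\right) 6}{5} = 6 - \frac{2 \cdot 6}{5} = 6 - \frac{12}{5} = \frac{18}{5}$)
$\frac{30540 + w{\left(111 \right)}}{M + I{\left(13,-58 \right)}} = \frac{30540 + \frac{18}{5}}{-2563 + \left(13 - 58\right)} = \frac{152718}{5 \left(-2563 - 45\right)} = \frac{152718}{5 \left(-2608\right)} = \frac{152718}{5} \left(- \frac{1}{2608}\right) = - \frac{76359}{6520}$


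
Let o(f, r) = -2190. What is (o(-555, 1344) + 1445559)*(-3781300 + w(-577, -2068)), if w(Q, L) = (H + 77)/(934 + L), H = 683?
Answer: -1031526499570040/189 ≈ -5.4578e+12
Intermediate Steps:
w(Q, L) = 760/(934 + L) (w(Q, L) = (683 + 77)/(934 + L) = 760/(934 + L))
(o(-555, 1344) + 1445559)*(-3781300 + w(-577, -2068)) = (-2190 + 1445559)*(-3781300 + 760/(934 - 2068)) = 1443369*(-3781300 + 760/(-1134)) = 1443369*(-3781300 + 760*(-1/1134)) = 1443369*(-3781300 - 380/567) = 1443369*(-2143997480/567) = -1031526499570040/189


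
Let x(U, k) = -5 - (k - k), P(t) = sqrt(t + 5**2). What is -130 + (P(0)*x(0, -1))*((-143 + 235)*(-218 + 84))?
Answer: 308070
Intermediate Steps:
P(t) = sqrt(25 + t) (P(t) = sqrt(t + 25) = sqrt(25 + t))
x(U, k) = -5 (x(U, k) = -5 - 1*0 = -5 + 0 = -5)
-130 + (P(0)*x(0, -1))*((-143 + 235)*(-218 + 84)) = -130 + (sqrt(25 + 0)*(-5))*((-143 + 235)*(-218 + 84)) = -130 + (sqrt(25)*(-5))*(92*(-134)) = -130 + (5*(-5))*(-12328) = -130 - 25*(-12328) = -130 + 308200 = 308070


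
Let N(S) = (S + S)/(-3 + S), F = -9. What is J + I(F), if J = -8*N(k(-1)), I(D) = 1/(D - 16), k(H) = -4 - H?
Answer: -201/25 ≈ -8.0400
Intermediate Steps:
N(S) = 2*S/(-3 + S) (N(S) = (2*S)/(-3 + S) = 2*S/(-3 + S))
I(D) = 1/(-16 + D)
J = -8 (J = -16*(-4 - 1*(-1))/(-3 + (-4 - 1*(-1))) = -16*(-4 + 1)/(-3 + (-4 + 1)) = -16*(-3)/(-3 - 3) = -16*(-3)/(-6) = -16*(-3)*(-1)/6 = -8*1 = -8)
J + I(F) = -8 + 1/(-16 - 9) = -8 + 1/(-25) = -8 - 1/25 = -201/25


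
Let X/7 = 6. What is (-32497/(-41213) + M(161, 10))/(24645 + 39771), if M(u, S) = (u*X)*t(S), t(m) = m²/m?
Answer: 2786855557/2654776608 ≈ 1.0498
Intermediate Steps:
X = 42 (X = 7*6 = 42)
t(m) = m
M(u, S) = 42*S*u (M(u, S) = (u*42)*S = (42*u)*S = 42*S*u)
(-32497/(-41213) + M(161, 10))/(24645 + 39771) = (-32497/(-41213) + 42*10*161)/(24645 + 39771) = (-32497*(-1/41213) + 67620)/64416 = (32497/41213 + 67620)*(1/64416) = (2786855557/41213)*(1/64416) = 2786855557/2654776608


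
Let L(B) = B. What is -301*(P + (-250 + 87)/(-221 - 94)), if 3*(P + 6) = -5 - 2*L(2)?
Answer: 114896/45 ≈ 2553.2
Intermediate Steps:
P = -9 (P = -6 + (-5 - 2*2)/3 = -6 + (-5 - 4)/3 = -6 + (⅓)*(-9) = -6 - 3 = -9)
-301*(P + (-250 + 87)/(-221 - 94)) = -301*(-9 + (-250 + 87)/(-221 - 94)) = -301*(-9 - 163/(-315)) = -301*(-9 - 163*(-1/315)) = -301*(-9 + 163/315) = -301*(-2672/315) = 114896/45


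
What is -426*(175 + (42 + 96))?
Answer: -133338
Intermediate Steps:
-426*(175 + (42 + 96)) = -426*(175 + 138) = -426*313 = -133338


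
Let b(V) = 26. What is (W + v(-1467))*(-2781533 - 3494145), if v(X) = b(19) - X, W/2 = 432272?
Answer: -5434969348086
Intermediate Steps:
W = 864544 (W = 2*432272 = 864544)
v(X) = 26 - X
(W + v(-1467))*(-2781533 - 3494145) = (864544 + (26 - 1*(-1467)))*(-2781533 - 3494145) = (864544 + (26 + 1467))*(-6275678) = (864544 + 1493)*(-6275678) = 866037*(-6275678) = -5434969348086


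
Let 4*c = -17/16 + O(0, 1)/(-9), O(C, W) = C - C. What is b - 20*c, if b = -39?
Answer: -539/16 ≈ -33.688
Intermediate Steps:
O(C, W) = 0
c = -17/64 (c = (-17/16 + 0/(-9))/4 = (-17*1/16 + 0*(-⅑))/4 = (-17/16 + 0)/4 = (¼)*(-17/16) = -17/64 ≈ -0.26563)
b - 20*c = -39 - 20*(-17/64) = -39 + 85/16 = -539/16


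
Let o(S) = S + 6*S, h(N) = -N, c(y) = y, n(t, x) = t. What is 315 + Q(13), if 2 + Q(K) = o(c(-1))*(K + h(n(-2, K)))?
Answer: 208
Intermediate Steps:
o(S) = 7*S
Q(K) = -16 - 7*K (Q(K) = -2 + (7*(-1))*(K - 1*(-2)) = -2 - 7*(K + 2) = -2 - 7*(2 + K) = -2 + (-14 - 7*K) = -16 - 7*K)
315 + Q(13) = 315 + (-16 - 7*13) = 315 + (-16 - 91) = 315 - 107 = 208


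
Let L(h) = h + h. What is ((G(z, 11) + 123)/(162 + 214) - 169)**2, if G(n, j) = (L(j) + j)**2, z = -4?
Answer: 242829889/8836 ≈ 27482.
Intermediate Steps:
L(h) = 2*h
G(n, j) = 9*j**2 (G(n, j) = (2*j + j)**2 = (3*j)**2 = 9*j**2)
((G(z, 11) + 123)/(162 + 214) - 169)**2 = ((9*11**2 + 123)/(162 + 214) - 169)**2 = ((9*121 + 123)/376 - 169)**2 = ((1089 + 123)*(1/376) - 169)**2 = (1212*(1/376) - 169)**2 = (303/94 - 169)**2 = (-15583/94)**2 = 242829889/8836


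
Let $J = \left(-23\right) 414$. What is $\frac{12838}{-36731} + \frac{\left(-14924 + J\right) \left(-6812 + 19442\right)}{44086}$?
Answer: $- \frac{5670685842224}{809661433} \approx -7003.8$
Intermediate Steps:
$J = -9522$
$\frac{12838}{-36731} + \frac{\left(-14924 + J\right) \left(-6812 + 19442\right)}{44086} = \frac{12838}{-36731} + \frac{\left(-14924 - 9522\right) \left(-6812 + 19442\right)}{44086} = 12838 \left(- \frac{1}{36731}\right) + \left(-24446\right) 12630 \cdot \frac{1}{44086} = - \frac{12838}{36731} - \frac{154376490}{22043} = - \frac{5670685842224}{809661433}$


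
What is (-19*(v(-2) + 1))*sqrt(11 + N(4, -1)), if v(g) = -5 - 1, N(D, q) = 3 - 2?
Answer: 190*sqrt(3) ≈ 329.09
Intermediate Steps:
N(D, q) = 1
v(g) = -6
(-19*(v(-2) + 1))*sqrt(11 + N(4, -1)) = (-19*(-6 + 1))*sqrt(11 + 1) = (-19*(-5))*sqrt(12) = 95*(2*sqrt(3)) = 190*sqrt(3)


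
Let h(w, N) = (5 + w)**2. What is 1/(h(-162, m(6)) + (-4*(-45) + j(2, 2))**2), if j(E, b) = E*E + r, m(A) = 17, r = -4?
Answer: 1/57049 ≈ 1.7529e-5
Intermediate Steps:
j(E, b) = -4 + E**2 (j(E, b) = E*E - 4 = E**2 - 4 = -4 + E**2)
1/(h(-162, m(6)) + (-4*(-45) + j(2, 2))**2) = 1/((5 - 162)**2 + (-4*(-45) + (-4 + 2**2))**2) = 1/((-157)**2 + (180 + (-4 + 4))**2) = 1/(24649 + (180 + 0)**2) = 1/(24649 + 180**2) = 1/(24649 + 32400) = 1/57049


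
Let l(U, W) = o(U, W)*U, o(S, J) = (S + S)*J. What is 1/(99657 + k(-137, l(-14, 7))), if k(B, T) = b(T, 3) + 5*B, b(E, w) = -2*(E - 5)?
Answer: 1/93494 ≈ 1.0696e-5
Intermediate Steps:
o(S, J) = 2*J*S (o(S, J) = (2*S)*J = 2*J*S)
b(E, w) = 10 - 2*E (b(E, w) = -2*(-5 + E) = 10 - 2*E)
l(U, W) = 2*W*U² (l(U, W) = (2*W*U)*U = (2*U*W)*U = 2*W*U²)
k(B, T) = 10 - 2*T + 5*B (k(B, T) = (10 - 2*T) + 5*B = 10 - 2*T + 5*B)
1/(99657 + k(-137, l(-14, 7))) = 1/(99657 + (10 - 4*7*(-14)² + 5*(-137))) = 1/(99657 + (10 - 4*7*196 - 685)) = 1/(99657 + (10 - 2*2744 - 685)) = 1/(99657 + (10 - 5488 - 685)) = 1/(99657 - 6163) = 1/93494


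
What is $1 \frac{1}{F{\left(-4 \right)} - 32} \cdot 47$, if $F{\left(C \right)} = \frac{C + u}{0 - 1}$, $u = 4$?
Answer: $- \frac{47}{32} \approx -1.4688$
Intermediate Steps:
$F{\left(C \right)} = -4 - C$ ($F{\left(C \right)} = \frac{C + 4}{0 - 1} = \frac{4 + C}{-1} = \left(4 + C\right) \left(-1\right) = -4 - C$)
$1 \frac{1}{F{\left(-4 \right)} - 32} \cdot 47 = 1 \frac{1}{\left(-4 - -4\right) - 32} \cdot 47 = 1 \frac{1}{\left(-4 + 4\right) - 32} \cdot 47 = 1 \frac{1}{0 - 32} \cdot 47 = 1 \frac{1}{-32} \cdot 47 = 1 \left(- \frac{1}{32}\right) 47 = \left(- \frac{1}{32}\right) 47 = - \frac{47}{32}$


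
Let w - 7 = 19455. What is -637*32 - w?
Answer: -39846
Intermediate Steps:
w = 19462 (w = 7 + 19455 = 19462)
-637*32 - w = -637*32 - 1*19462 = -49*416 - 19462 = -20384 - 19462 = -39846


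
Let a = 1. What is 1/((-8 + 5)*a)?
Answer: -⅓ ≈ -0.33333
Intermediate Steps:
1/((-8 + 5)*a) = 1/((-8 + 5)*1) = 1/(-3*1) = 1/(-3) = -⅓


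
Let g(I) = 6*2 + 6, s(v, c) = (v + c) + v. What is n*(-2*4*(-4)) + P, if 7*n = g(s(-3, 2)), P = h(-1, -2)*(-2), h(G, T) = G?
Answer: 590/7 ≈ 84.286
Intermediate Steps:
s(v, c) = c + 2*v (s(v, c) = (c + v) + v = c + 2*v)
g(I) = 18 (g(I) = 12 + 6 = 18)
P = 2 (P = -1*(-2) = 2)
n = 18/7 (n = (1/7)*18 = 18/7 ≈ 2.5714)
n*(-2*4*(-4)) + P = 18*(-2*4*(-4))/7 + 2 = 18*(-8*(-4))/7 + 2 = (18/7)*32 + 2 = 576/7 + 2 = 590/7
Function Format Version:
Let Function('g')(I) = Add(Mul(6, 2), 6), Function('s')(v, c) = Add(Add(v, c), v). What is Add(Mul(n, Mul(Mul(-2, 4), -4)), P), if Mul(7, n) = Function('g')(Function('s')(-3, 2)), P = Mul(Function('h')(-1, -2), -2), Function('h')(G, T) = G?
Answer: Rational(590, 7) ≈ 84.286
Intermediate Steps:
Function('s')(v, c) = Add(c, Mul(2, v)) (Function('s')(v, c) = Add(Add(c, v), v) = Add(c, Mul(2, v)))
Function('g')(I) = 18 (Function('g')(I) = Add(12, 6) = 18)
P = 2 (P = Mul(-1, -2) = 2)
n = Rational(18, 7) (n = Mul(Rational(1, 7), 18) = Rational(18, 7) ≈ 2.5714)
Add(Mul(n, Mul(Mul(-2, 4), -4)), P) = Add(Mul(Rational(18, 7), Mul(Mul(-2, 4), -4)), 2) = Add(Mul(Rational(18, 7), Mul(-8, -4)), 2) = Add(Mul(Rational(18, 7), 32), 2) = Add(Rational(576, 7), 2) = Rational(590, 7)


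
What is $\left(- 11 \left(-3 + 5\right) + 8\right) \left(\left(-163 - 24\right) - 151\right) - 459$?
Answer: $4273$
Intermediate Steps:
$\left(- 11 \left(-3 + 5\right) + 8\right) \left(\left(-163 - 24\right) - 151\right) - 459 = \left(\left(-11\right) 2 + 8\right) \left(-187 - 151\right) - 459 = \left(-22 + 8\right) \left(-338\right) - 459 = \left(-14\right) \left(-338\right) - 459 = 4732 - 459 = 4273$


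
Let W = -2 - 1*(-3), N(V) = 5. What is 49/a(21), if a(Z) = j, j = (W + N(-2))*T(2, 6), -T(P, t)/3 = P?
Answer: -49/36 ≈ -1.3611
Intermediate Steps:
T(P, t) = -3*P
W = 1 (W = -2 + 3 = 1)
j = -36 (j = (1 + 5)*(-3*2) = 6*(-6) = -36)
a(Z) = -36
49/a(21) = 49/(-36) = 49*(-1/36) = -49/36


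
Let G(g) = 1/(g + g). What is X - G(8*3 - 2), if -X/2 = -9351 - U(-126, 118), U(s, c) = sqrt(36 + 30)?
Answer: 822887/44 + 2*sqrt(66) ≈ 18718.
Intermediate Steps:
U(s, c) = sqrt(66)
G(g) = 1/(2*g)
X = 18702 + 2*sqrt(66) (X = -2*(-9351 - sqrt(66)) = 18702 + 2*sqrt(66) ≈ 18718.)
X - G(8*3 - 2) = (18702 + 2*sqrt(66)) - 1/(2*(8*3 - 2)) = (18702 + 2*sqrt(66)) - 1/(2*(24 - 2)) = (18702 + 2*sqrt(66)) - 1/(2*22) = (18702 + 2*sqrt(66)) - 1*1/44 = (18702 + 2*sqrt(66)) - 1/44 = 822887/44 + 2*sqrt(66)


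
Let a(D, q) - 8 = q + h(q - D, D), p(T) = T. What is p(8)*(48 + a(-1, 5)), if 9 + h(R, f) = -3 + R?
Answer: 440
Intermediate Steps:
h(R, f) = -12 + R (h(R, f) = -9 + (-3 + R) = -12 + R)
a(D, q) = -4 - D + 2*q (a(D, q) = 8 + (q + (-12 + (q - D))) = 8 + (q + (-12 + q - D)) = 8 + (-12 - D + 2*q) = -4 - D + 2*q)
p(8)*(48 + a(-1, 5)) = 8*(48 + (-4 - 1*(-1) + 2*5)) = 8*(48 + (-4 + 1 + 10)) = 8*(48 + 7) = 8*55 = 440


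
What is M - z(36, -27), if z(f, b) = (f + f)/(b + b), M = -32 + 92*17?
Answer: 4600/3 ≈ 1533.3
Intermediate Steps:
M = 1532 (M = -32 + 1564 = 1532)
z(f, b) = f/b (z(f, b) = (2*f)/((2*b)) = (2*f)*(1/(2*b)) = f/b)
M - z(36, -27) = 1532 - 36/(-27) = 1532 - 36*(-1)/27 = 1532 - 1*(-4/3) = 1532 + 4/3 = 4600/3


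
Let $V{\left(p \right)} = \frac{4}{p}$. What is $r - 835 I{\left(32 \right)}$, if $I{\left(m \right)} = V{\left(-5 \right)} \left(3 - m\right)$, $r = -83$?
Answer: $-19455$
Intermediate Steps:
$I{\left(m \right)} = - \frac{12}{5} + \frac{4 m}{5}$ ($I{\left(m \right)} = \frac{4}{-5} \left(3 - m\right) = 4 \left(- \frac{1}{5}\right) \left(3 - m\right) = - \frac{4 \left(3 - m\right)}{5} = - \frac{12}{5} + \frac{4 m}{5}$)
$r - 835 I{\left(32 \right)} = -83 - 835 \left(- \frac{12}{5} + \frac{4}{5} \cdot 32\right) = -83 - 835 \left(- \frac{12}{5} + \frac{128}{5}\right) = -83 - 19372 = -19455$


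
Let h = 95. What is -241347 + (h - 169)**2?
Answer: -235871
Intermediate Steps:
-241347 + (h - 169)**2 = -241347 + (95 - 169)**2 = -241347 + (-74)**2 = -241347 + 5476 = -235871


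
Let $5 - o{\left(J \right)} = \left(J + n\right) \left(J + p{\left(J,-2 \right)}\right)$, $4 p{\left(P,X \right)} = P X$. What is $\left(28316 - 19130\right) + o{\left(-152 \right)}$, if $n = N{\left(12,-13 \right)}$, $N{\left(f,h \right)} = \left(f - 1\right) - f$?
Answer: $-2437$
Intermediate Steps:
$N{\left(f,h \right)} = -1$ ($N{\left(f,h \right)} = \left(f - 1\right) - f = \left(-1 + f\right) - f = -1$)
$p{\left(P,X \right)} = \frac{P X}{4}$
$n = -1$
$o{\left(J \right)} = 5 - \frac{J \left(-1 + J\right)}{2}$ ($o{\left(J \right)} = 5 - \left(J - 1\right) \left(J + \frac{1}{4} J \left(-2\right)\right) = 5 - \left(-1 + J\right) \left(J - \frac{J}{2}\right) = 5 - \left(-1 + J\right) \frac{J}{2} = 5 - \frac{J \left(-1 + J\right)}{2}$)
$\left(28316 - 19130\right) + o{\left(-152 \right)} = \left(28316 - 19130\right) + \left(5 + \frac{1}{2} \left(-152\right) - \frac{\left(-152\right)^{2}}{2}\right) = 9186 - 11623 = -2437$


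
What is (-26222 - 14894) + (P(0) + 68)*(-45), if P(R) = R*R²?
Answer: -44176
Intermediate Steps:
P(R) = R³
(-26222 - 14894) + (P(0) + 68)*(-45) = (-26222 - 14894) + (0³ + 68)*(-45) = -41116 + (0 + 68)*(-45) = -41116 + 68*(-45) = -41116 - 3060 = -44176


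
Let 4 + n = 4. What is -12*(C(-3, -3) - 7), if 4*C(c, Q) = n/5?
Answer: 84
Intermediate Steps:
n = 0 (n = -4 + 4 = 0)
C(c, Q) = 0 (C(c, Q) = (0/5)/4 = (0*(⅕))/4 = (¼)*0 = 0)
-12*(C(-3, -3) - 7) = -12*(0 - 7) = -12*(-7) = 84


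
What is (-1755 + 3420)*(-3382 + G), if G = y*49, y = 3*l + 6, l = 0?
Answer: -5141520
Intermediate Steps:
y = 6 (y = 3*0 + 6 = 0 + 6 = 6)
G = 294 (G = 6*49 = 294)
(-1755 + 3420)*(-3382 + G) = (-1755 + 3420)*(-3382 + 294) = 1665*(-3088) = -5141520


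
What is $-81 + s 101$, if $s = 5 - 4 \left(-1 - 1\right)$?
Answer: $1232$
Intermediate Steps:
$s = 13$ ($s = 5 - 4 \left(-1 - 1\right) = 5 - -8 = 5 + 8 = 13$)
$-81 + s 101 = -81 + 13 \cdot 101 = -81 + 1313 = 1232$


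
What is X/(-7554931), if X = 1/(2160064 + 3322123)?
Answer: -1/41417544514097 ≈ -2.4144e-14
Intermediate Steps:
X = 1/5482187 ≈ 1.8241e-7
X/(-7554931) = (1/5482187)/(-7554931) = (1/5482187)*(-1/7554931) = -1/41417544514097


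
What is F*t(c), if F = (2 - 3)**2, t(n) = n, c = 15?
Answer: 15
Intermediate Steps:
F = 1 (F = (-1)**2 = 1)
F*t(c) = 1*15 = 15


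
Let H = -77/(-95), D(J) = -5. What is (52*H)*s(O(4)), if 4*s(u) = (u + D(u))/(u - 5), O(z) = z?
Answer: 1001/95 ≈ 10.537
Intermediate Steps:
H = 77/95 (H = -77*(-1/95) = 77/95 ≈ 0.81053)
s(u) = ¼ (s(u) = ((u - 5)/(u - 5))/4 = ((-5 + u)/(-5 + u))/4 = (¼)*1 = ¼)
(52*H)*s(O(4)) = (52*(77/95))*(¼) = (4004/95)*(¼) = 1001/95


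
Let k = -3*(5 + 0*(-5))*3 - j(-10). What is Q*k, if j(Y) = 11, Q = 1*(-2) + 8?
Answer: -336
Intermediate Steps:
Q = 6 (Q = -2 + 8 = 6)
k = -56 (k = -3*(5 + 0*(-5))*3 - 1*11 = -3*(5 + 0)*3 - 11 = -3*5*3 - 11 = -15*3 - 11 = -45 - 11 = -56)
Q*k = 6*(-56) = -336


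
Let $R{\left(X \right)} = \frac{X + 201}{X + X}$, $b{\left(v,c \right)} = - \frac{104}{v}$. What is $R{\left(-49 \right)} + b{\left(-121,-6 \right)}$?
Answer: $- \frac{4100}{5929} \approx -0.69152$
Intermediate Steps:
$R{\left(X \right)} = \frac{201 + X}{2 X}$
$R{\left(-49 \right)} + b{\left(-121,-6 \right)} = \frac{201 - 49}{2 \left(-49\right)} - \frac{104}{-121} = \frac{1}{2} \left(- \frac{1}{49}\right) 152 - - \frac{104}{121} = - \frac{76}{49} + \frac{104}{121} = - \frac{4100}{5929}$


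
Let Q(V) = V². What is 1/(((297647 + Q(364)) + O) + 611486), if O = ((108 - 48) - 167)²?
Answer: 1/1053078 ≈ 9.4960e-7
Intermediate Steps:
O = 11449 (O = (60 - 167)² = (-107)² = 11449)
1/(((297647 + Q(364)) + O) + 611486) = 1/(((297647 + 364²) + 11449) + 611486) = 1/(((297647 + 132496) + 11449) + 611486) = 1/((430143 + 11449) + 611486) = 1/(441592 + 611486) = 1/1053078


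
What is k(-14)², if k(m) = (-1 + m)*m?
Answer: 44100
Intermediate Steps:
k(m) = m*(-1 + m)
k(-14)² = (-14*(-1 - 14))² = (-14*(-15))² = 210² = 44100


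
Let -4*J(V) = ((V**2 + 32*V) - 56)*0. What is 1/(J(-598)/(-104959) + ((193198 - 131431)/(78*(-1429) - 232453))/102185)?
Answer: -35142954275/61767 ≈ -5.6896e+5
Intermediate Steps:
J(V) = 0 (J(V) = -((V**2 + 32*V) - 56)*0/4 = -(-56 + V**2 + 32*V)*0/4 = -1/4*0 = 0)
1/(J(-598)/(-104959) + ((193198 - 131431)/(78*(-1429) - 232453))/102185) = 1/(0/(-104959) + ((193198 - 131431)/(78*(-1429) - 232453))/102185) = 1/(0*(-1/104959) + (61767/(-111462 - 232453))*(1/102185)) = 1/(0 + (61767/(-343915))*(1/102185)) = 1/(0 + (61767*(-1/343915))*(1/102185)) = 1/(0 - 61767/343915*1/102185) = 1/(0 - 61767/35142954275) = 1/(-61767/35142954275) = -35142954275/61767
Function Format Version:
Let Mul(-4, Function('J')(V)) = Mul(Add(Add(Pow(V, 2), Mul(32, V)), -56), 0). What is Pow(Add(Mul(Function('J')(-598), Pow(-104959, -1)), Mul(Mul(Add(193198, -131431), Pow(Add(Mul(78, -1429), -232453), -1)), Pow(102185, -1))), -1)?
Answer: Rational(-35142954275, 61767) ≈ -5.6896e+5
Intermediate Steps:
Function('J')(V) = 0 (Function('J')(V) = Mul(Rational(-1, 4), Mul(Add(Add(Pow(V, 2), Mul(32, V)), -56), 0)) = Mul(Rational(-1, 4), Mul(Add(-56, Pow(V, 2), Mul(32, V)), 0)) = Mul(Rational(-1, 4), 0) = 0)
Pow(Add(Mul(Function('J')(-598), Pow(-104959, -1)), Mul(Mul(Add(193198, -131431), Pow(Add(Mul(78, -1429), -232453), -1)), Pow(102185, -1))), -1) = Pow(Add(Mul(0, Pow(-104959, -1)), Mul(Mul(Add(193198, -131431), Pow(Add(Mul(78, -1429), -232453), -1)), Pow(102185, -1))), -1) = Pow(Add(Mul(0, Rational(-1, 104959)), Mul(Mul(61767, Pow(Add(-111462, -232453), -1)), Rational(1, 102185))), -1) = Pow(Add(0, Mul(Mul(61767, Pow(-343915, -1)), Rational(1, 102185))), -1) = Pow(Add(0, Mul(Mul(61767, Rational(-1, 343915)), Rational(1, 102185))), -1) = Pow(Add(0, Mul(Rational(-61767, 343915), Rational(1, 102185))), -1) = Pow(Add(0, Rational(-61767, 35142954275)), -1) = Pow(Rational(-61767, 35142954275), -1) = Rational(-35142954275, 61767)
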